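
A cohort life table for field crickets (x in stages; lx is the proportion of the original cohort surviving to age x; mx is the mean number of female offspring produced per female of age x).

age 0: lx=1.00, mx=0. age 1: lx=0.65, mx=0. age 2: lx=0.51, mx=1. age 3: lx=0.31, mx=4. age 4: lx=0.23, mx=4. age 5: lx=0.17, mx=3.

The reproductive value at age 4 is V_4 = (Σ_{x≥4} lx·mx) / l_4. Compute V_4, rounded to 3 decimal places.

lx·mx for x ≥ 4: 0.92, 0.51 → sum = 1.43
V_4 = 1.43 / l_4 = 1.43 / 0.23 = 6.217391… → 6.217

6.217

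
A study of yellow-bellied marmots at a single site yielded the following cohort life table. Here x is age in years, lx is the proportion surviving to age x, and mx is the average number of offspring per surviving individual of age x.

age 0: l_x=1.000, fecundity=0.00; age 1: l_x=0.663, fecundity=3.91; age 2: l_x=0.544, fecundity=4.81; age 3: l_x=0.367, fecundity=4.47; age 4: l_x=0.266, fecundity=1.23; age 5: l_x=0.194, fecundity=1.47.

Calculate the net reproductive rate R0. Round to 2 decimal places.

7.46

lx·mx by age: 0, 2.59233, 2.61664, 1.64049, 0.32718, 0.28518
R0 = Σ lx·mx = 7.46182 → 7.46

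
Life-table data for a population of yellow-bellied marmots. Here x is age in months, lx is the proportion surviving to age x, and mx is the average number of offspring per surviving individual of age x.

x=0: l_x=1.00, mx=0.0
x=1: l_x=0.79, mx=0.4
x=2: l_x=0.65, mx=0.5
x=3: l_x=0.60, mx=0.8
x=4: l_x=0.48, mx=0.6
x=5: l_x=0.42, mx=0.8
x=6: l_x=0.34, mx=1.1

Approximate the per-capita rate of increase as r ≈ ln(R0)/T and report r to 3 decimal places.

0.213

R0 = Σ lx·mx = 0 + 0.316 + 0.325 + 0.48 + 0.288 + 0.336 + 0.374 = 2.119
Σ x·lx·mx = 7.482; T = 7.482/2.119 = 3.53091…
r ≈ ln(R0)/T = ln(2.119)/3.53091… = 0.21268… → 0.213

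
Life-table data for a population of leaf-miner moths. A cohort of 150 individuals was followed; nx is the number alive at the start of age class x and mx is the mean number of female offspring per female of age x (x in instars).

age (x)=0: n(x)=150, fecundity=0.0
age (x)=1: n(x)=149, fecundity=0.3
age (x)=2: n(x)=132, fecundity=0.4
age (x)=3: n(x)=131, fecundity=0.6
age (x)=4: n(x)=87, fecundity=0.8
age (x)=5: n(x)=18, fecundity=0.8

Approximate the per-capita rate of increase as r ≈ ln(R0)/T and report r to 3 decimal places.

lx = nx/n0 = nx/150: 1, 0.99333…, 0.88, 0.87333…, 0.58, 0.12
R0 = Σ lx·mx = 0 + 0.298… + 0.352 + 0.524… + 0.464 + 0.096 = 1.734…
Σ x·lx·mx = 4.91…; T = 4.91…/1.734… = 2.8316…
r ≈ ln(R0)/T = ln(1.734…)/2.8316… = 0.19439… → 0.194

0.194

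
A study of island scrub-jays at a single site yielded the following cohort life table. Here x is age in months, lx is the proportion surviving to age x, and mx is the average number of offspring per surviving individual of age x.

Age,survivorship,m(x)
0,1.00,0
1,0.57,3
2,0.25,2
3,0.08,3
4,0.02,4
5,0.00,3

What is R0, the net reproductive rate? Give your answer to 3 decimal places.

lx·mx by age: 0, 1.71, 0.5, 0.24, 0.08, 0
R0 = Σ lx·mx = 2.53 → 2.530

2.530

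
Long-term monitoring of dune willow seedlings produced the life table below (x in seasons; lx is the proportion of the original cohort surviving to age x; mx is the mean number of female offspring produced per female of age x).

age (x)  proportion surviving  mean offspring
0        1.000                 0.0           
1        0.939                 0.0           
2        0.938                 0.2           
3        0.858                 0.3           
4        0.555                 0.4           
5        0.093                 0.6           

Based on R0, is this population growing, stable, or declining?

R0 = Σ lx·mx = 0 + 0 + 0.1876 + 0.2574 + 0.222 + 0.0558 = 0.7228
R0 < 1, so the population is declining.

declining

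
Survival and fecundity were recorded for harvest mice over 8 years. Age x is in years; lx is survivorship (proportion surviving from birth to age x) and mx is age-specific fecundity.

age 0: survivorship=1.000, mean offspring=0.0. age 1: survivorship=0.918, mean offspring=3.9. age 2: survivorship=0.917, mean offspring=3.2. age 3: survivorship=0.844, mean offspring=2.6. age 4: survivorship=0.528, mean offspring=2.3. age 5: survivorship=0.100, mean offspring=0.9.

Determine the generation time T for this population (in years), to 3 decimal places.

2.131

lx·mx: 0, 3.5802, 2.9344, 2.1944, 1.2144, 0.09 → R0 = 10.0134
x·lx·mx: 0, 3.5802, 5.8688, 6.5832, 4.8576, 0.45 → Σ = 21.3398
T = 21.3398 / 10.0134 = 2.131124… → 2.131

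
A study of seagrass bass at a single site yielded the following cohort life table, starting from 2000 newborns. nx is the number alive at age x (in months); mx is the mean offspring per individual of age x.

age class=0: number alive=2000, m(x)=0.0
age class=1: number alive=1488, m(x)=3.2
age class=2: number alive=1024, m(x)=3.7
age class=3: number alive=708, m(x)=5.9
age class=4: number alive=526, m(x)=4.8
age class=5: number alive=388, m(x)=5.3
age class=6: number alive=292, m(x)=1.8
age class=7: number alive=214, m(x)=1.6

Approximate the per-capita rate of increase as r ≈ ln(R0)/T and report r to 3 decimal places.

lx = nx/n0 = nx/2000: 1, 0.744, 0.512, 0.354, 0.263, 0.194, 0.146, 0.107
R0 = Σ lx·mx = 0 + 2.3808 + 1.8944 + 2.0886 + 1.2624 + 1.0282 + 0.2628 + 0.1712 = 9.0884
Σ x·lx·mx = 25.4012; T = 25.4012/9.0884 = 2.7949…
r ≈ ln(R0)/T = ln(9.0884)/2.7949… = 0.78965… → 0.790

0.790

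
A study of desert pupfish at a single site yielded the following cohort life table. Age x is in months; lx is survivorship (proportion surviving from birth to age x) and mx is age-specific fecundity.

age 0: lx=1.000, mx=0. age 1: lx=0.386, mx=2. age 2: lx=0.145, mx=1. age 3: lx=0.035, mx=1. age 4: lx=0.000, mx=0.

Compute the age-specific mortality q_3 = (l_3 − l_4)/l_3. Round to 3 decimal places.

1.000

q_3 = (l_3 − l_4) / l_3 = (0.035 − 0) / 0.035
     = 0.035 / 0.035 = 1 → 1.000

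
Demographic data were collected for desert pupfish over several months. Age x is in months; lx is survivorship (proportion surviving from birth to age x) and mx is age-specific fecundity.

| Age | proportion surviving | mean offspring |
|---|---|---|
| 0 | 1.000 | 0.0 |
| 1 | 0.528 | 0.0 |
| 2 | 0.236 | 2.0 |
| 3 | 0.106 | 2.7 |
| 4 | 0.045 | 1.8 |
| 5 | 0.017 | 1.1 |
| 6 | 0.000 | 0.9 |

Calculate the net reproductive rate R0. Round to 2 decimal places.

lx·mx by age: 0, 0, 0.472, 0.2862, 0.081, 0.0187, 0
R0 = Σ lx·mx = 0.8579 → 0.86

0.86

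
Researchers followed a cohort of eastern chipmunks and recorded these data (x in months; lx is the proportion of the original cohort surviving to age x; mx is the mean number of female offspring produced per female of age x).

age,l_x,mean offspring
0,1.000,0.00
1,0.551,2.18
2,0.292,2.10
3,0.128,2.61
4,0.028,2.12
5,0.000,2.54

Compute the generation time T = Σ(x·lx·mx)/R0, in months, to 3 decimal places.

lx·mx: 0, 1.20118, 0.6132, 0.33408, 0.05936, 0 → R0 = 2.20782
x·lx·mx: 0, 1.20118, 1.2264, 1.00224, 0.23744, 0 → Σ = 3.66726
T = 3.66726 / 2.20782 = 1.661032… → 1.661

1.661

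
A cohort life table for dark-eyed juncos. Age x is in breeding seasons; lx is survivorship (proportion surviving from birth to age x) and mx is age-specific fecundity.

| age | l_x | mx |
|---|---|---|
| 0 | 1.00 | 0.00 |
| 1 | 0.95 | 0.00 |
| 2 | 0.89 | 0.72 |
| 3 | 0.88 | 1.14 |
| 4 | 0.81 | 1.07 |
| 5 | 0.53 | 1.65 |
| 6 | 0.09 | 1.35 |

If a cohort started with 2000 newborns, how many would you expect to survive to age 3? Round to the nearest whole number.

Expected survivors = N0 · l_3 = 2000 × 0.88 = 1760 → 1760

1760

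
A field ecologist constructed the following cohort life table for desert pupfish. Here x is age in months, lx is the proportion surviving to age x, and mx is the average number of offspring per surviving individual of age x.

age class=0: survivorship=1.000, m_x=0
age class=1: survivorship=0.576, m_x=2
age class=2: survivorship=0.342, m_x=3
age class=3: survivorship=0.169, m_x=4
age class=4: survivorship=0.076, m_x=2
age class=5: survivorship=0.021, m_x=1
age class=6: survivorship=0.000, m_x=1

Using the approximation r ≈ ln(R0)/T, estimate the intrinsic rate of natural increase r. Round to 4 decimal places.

R0 = Σ lx·mx = 0 + 1.152 + 1.026 + 0.676 + 0.152 + 0.021 + 0 = 3.027
Σ x·lx·mx = 5.945; T = 5.945/3.027 = 1.96399…
r ≈ ln(R0)/T = ln(3.027)/1.96399… = 0.56394… → 0.5639

0.5639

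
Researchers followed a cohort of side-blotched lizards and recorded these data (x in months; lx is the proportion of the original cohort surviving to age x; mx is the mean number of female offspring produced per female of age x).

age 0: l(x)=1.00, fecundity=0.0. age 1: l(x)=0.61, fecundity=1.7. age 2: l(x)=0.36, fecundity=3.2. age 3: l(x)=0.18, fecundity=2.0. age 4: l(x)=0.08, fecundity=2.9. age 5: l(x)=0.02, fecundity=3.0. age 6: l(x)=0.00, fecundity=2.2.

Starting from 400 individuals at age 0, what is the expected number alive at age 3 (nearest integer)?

Expected survivors = N0 · l_3 = 400 × 0.18 = 72 → 72

72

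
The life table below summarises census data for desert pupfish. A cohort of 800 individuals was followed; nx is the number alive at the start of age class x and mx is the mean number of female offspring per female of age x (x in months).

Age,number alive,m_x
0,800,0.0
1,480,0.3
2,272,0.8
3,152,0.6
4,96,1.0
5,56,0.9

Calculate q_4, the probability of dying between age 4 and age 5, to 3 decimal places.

lx = nx/n0 = nx/800: 1, 0.6, 0.34, 0.19, 0.12, 0.07
q_4 = (l_4 − l_5) / l_4 = (0.12 − 0.07) / 0.12
     = 0.05 / 0.12 = 0.416667… → 0.417

0.417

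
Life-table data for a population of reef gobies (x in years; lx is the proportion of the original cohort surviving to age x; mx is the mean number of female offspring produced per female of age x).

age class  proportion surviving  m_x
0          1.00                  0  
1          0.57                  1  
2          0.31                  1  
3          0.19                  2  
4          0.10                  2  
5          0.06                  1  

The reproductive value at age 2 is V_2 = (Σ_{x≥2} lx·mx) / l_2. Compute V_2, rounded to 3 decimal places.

3.065

lx·mx for x ≥ 2: 0.31, 0.38, 0.2, 0.06 → sum = 0.95
V_2 = 0.95 / l_2 = 0.95 / 0.31 = 3.064516… → 3.065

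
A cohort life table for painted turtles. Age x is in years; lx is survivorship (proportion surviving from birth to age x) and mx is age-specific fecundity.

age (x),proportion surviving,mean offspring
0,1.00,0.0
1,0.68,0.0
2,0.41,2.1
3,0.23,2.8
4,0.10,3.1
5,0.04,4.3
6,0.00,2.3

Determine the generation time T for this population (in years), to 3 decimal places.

lx·mx: 0, 0, 0.861, 0.644, 0.31, 0.172, 0 → R0 = 1.987
x·lx·mx: 0, 0, 1.722, 1.932, 1.24, 0.86, 0 → Σ = 5.754
T = 5.754 / 1.987 = 2.895823… → 2.896

2.896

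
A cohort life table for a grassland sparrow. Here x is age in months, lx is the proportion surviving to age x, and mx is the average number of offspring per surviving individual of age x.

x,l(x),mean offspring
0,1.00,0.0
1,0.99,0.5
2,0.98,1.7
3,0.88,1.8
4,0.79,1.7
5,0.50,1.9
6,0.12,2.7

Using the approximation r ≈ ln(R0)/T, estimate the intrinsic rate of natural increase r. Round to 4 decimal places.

0.5702

R0 = Σ lx·mx = 0 + 0.495 + 1.666 + 1.584 + 1.343 + 0.95 + 0.324 = 6.362
Σ x·lx·mx = 20.645; T = 20.645/6.362 = 3.24505…
r ≈ ln(R0)/T = ln(6.362)/3.24505… = 0.570205… → 0.5702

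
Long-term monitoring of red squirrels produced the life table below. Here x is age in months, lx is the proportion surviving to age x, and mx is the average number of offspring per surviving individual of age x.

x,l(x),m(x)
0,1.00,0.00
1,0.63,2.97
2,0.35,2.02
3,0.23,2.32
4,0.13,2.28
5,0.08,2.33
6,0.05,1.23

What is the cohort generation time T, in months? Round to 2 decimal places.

lx·mx: 0, 1.8711, 0.707, 0.5336, 0.2964, 0.1864, 0.0615 → R0 = 3.656
x·lx·mx: 0, 1.8711, 1.414, 1.6008, 1.1856, 0.932, 0.369 → Σ = 7.3725
T = 7.3725 / 3.656 = 2.016548… → 2.02

2.02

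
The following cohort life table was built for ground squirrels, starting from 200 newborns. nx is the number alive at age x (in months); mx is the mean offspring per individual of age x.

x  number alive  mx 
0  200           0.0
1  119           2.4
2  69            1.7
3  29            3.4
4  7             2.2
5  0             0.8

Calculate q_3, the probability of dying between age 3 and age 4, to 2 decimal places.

lx = nx/n0 = nx/200: 1, 0.595, 0.345, 0.145, 0.035, 0
q_3 = (l_3 − l_4) / l_3 = (0.145 − 0.035) / 0.145
     = 0.11 / 0.145 = 0.758621… → 0.76

0.76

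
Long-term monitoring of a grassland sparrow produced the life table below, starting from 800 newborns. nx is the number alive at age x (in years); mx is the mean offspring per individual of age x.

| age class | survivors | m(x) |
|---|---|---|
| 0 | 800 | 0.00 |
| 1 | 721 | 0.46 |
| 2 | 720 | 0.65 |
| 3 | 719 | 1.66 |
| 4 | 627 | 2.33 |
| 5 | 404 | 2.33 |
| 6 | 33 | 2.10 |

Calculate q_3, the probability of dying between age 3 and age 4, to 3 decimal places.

0.128

lx = nx/n0 = nx/800: 1, 0.90125, 0.9, 0.89875, 0.78375, 0.505, 0.04125
q_3 = (l_3 − l_4) / l_3 = (0.89875 − 0.78375) / 0.89875
     = 0.115 / 0.89875 = 0.127955… → 0.128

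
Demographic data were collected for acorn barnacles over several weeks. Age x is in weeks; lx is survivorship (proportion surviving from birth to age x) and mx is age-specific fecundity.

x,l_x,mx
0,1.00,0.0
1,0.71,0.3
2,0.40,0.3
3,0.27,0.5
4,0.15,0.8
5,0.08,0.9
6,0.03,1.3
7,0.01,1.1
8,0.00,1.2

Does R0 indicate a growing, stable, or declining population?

R0 = Σ lx·mx = 0 + 0.213 + 0.12 + 0.135 + 0.12 + 0.072 + 0.039 + 0.011 + 0 = 0.71
R0 < 1, so the population is declining.

declining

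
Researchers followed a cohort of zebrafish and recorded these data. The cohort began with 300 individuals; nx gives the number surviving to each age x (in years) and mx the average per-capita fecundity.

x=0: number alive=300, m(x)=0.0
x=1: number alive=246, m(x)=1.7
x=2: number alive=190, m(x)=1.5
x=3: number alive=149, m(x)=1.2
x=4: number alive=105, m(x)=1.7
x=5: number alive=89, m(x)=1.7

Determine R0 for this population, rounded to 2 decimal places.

lx = nx/n0 = nx/300: 1, 0.82, 0.63333…, 0.49667…, 0.35, 0.29667…
lx·mx by age: 0, 1.394, 0.95…, 0.596…, 0.595, 0.504333…
R0 = Σ lx·mx = 4.039333… → 4.04

4.04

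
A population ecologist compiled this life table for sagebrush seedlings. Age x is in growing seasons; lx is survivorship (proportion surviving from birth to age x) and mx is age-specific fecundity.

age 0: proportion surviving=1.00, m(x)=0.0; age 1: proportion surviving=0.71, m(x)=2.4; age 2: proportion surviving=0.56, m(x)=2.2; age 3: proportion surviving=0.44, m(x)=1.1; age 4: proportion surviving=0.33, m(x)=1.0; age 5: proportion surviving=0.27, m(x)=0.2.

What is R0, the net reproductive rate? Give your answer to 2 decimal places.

3.80

lx·mx by age: 0, 1.704, 1.232, 0.484, 0.33, 0.054
R0 = Σ lx·mx = 3.804 → 3.80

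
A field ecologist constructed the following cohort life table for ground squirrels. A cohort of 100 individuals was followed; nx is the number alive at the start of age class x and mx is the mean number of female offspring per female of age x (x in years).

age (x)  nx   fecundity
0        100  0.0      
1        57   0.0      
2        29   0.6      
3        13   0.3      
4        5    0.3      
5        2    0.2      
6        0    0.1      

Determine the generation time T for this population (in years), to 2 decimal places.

2.35

lx = nx/n0 = nx/100: 1, 0.57, 0.29, 0.13, 0.05, 0.02, 0
lx·mx: 0, 0, 0.174, 0.039, 0.015, 0.004, 0 → R0 = 0.232
x·lx·mx: 0, 0, 0.348, 0.117, 0.06, 0.02, 0 → Σ = 0.545
T = 0.545 / 0.232 = 2.349138… → 2.35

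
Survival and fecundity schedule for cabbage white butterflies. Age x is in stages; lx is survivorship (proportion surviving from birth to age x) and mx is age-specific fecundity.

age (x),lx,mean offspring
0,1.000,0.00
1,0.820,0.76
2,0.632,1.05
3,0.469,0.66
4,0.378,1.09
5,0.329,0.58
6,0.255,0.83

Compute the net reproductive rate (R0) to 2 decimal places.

lx·mx by age: 0, 0.6232, 0.6636, 0.30954, 0.41202, 0.19082, 0.21165
R0 = Σ lx·mx = 2.41083 → 2.41

2.41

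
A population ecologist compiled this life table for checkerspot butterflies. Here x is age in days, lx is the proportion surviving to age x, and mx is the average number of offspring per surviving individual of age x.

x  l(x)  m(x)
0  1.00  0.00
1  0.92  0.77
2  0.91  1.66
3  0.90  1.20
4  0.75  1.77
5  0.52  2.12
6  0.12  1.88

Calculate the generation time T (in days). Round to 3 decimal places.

lx·mx: 0, 0.7084, 1.5106, 1.08, 1.3275, 1.1024, 0.2256 → R0 = 5.9545
x·lx·mx: 0, 0.7084, 3.0212, 3.24, 5.31, 5.512, 1.3536 → Σ = 19.1452
T = 19.1452 / 5.9545 = 3.215249… → 3.215

3.215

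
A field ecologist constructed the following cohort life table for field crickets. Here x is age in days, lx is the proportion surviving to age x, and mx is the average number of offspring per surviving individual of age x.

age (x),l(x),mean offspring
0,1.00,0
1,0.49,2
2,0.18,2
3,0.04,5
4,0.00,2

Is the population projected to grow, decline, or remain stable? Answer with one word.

growing

R0 = Σ lx·mx = 0 + 0.98 + 0.36 + 0.2 + 0 = 1.54
R0 > 1, so the population is growing.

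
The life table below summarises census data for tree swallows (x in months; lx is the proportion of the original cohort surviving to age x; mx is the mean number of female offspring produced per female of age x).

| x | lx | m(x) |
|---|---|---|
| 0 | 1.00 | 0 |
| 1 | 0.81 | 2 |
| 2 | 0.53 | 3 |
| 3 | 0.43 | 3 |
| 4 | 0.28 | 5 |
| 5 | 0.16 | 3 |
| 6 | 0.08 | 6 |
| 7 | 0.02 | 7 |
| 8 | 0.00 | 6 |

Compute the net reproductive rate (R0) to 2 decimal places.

7.00

lx·mx by age: 0, 1.62, 1.59, 1.29, 1.4, 0.48, 0.48, 0.14, 0
R0 = Σ lx·mx = 7 → 7.00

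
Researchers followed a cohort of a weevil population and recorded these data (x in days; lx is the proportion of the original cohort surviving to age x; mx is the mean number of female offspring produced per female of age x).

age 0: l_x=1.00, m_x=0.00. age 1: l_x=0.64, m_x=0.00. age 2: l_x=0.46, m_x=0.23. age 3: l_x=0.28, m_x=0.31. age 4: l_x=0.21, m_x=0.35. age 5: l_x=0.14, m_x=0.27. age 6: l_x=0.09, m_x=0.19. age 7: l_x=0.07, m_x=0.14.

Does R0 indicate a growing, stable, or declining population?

R0 = Σ lx·mx = 0 + 0 + 0.1058 + 0.0868 + 0.0735 + 0.0378 + 0.0171 + 0.0098 = 0.3308
R0 < 1, so the population is declining.

declining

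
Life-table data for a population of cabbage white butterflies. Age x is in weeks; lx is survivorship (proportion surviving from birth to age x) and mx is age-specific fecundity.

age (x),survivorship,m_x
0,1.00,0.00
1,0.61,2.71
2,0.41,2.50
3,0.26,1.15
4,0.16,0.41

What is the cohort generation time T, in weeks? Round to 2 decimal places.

lx·mx: 0, 1.6531, 1.025, 0.299, 0.0656 → R0 = 3.0427
x·lx·mx: 0, 1.6531, 2.05, 0.897, 0.2624 → Σ = 4.8625
T = 4.8625 / 3.0427 = 1.598087… → 1.60

1.60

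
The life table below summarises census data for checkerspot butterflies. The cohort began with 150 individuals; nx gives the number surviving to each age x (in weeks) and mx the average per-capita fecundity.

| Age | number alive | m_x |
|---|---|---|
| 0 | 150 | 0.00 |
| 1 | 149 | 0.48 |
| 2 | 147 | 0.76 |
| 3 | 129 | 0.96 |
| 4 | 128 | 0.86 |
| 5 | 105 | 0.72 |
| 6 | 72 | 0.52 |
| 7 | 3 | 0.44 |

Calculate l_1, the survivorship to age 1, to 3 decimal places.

l_1 = n_1/n_0 = 149/150 = 0.993333… → 0.993

0.993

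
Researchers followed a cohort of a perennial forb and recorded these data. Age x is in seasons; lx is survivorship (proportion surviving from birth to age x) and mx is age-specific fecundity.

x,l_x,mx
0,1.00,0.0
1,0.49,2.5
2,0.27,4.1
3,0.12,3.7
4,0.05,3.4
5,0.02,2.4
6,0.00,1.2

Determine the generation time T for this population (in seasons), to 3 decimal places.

1.901

lx·mx: 0, 1.225, 1.107, 0.444, 0.17, 0.048, 0 → R0 = 2.994
x·lx·mx: 0, 1.225, 2.214, 1.332, 0.68, 0.24, 0 → Σ = 5.691
T = 5.691 / 2.994 = 1.900802… → 1.901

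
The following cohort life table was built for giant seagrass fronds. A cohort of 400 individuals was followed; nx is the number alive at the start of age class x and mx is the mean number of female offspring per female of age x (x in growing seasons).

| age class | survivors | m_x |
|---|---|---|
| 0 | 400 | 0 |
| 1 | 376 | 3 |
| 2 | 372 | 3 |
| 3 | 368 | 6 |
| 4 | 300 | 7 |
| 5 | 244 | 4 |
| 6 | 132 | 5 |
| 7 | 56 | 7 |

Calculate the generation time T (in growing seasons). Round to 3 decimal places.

lx = nx/n0 = nx/400: 1, 0.94, 0.93, 0.92, 0.75, 0.61, 0.33, 0.14
lx·mx: 0, 2.82, 2.79, 5.52, 5.25, 2.44, 1.65, 0.98 → R0 = 21.45
x·lx·mx: 0, 2.82, 5.58, 16.56, 21, 12.2, 9.9, 6.86 → Σ = 74.92
T = 74.92 / 21.45 = 3.492774… → 3.493

3.493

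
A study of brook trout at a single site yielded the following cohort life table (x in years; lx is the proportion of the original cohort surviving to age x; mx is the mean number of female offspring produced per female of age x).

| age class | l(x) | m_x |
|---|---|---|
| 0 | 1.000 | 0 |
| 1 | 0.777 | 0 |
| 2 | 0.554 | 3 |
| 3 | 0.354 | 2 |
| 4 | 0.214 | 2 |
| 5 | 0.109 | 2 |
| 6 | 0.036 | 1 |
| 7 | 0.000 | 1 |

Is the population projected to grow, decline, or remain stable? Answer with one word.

growing

R0 = Σ lx·mx = 0 + 0 + 1.662 + 0.708 + 0.428 + 0.218 + 0.036 + 0 = 3.052
R0 > 1, so the population is growing.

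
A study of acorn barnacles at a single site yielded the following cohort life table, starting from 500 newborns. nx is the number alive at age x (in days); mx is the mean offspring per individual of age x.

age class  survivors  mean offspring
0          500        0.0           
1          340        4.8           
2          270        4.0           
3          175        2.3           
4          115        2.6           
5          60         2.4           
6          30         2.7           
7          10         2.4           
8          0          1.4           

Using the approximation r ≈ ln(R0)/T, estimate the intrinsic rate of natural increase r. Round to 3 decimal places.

0.963

lx = nx/n0 = nx/500: 1, 0.68, 0.54, 0.35, 0.23, 0.12, 0.06, 0.02, 0
R0 = Σ lx·mx = 0 + 3.264 + 2.16 + 0.805 + 0.598 + 0.288 + 0.162 + 0.048 + 0 = 7.325
Σ x·lx·mx = 15.139; T = 15.139/7.325 = 2.06676…
r ≈ ln(R0)/T = ln(7.325)/2.06676… = 0.96349… → 0.963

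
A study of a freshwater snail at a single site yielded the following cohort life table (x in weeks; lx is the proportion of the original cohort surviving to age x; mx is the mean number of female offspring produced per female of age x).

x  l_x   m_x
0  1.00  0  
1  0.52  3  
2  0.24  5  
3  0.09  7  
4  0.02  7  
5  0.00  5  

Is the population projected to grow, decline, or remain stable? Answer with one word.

growing

R0 = Σ lx·mx = 0 + 1.56 + 1.2 + 0.63 + 0.14 + 0 = 3.53
R0 > 1, so the population is growing.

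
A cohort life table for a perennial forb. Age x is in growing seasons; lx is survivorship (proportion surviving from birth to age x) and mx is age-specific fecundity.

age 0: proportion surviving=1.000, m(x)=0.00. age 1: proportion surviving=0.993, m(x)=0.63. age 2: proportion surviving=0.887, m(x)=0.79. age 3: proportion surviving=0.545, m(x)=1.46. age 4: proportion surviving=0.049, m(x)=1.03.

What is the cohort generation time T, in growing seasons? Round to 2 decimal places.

lx·mx: 0, 0.62559, 0.70073, 0.7957, 0.05047 → R0 = 2.17249
x·lx·mx: 0, 0.62559, 1.40146, 2.3871, 0.20188 → Σ = 4.61603
T = 4.61603 / 2.17249 = 2.124765… → 2.12

2.12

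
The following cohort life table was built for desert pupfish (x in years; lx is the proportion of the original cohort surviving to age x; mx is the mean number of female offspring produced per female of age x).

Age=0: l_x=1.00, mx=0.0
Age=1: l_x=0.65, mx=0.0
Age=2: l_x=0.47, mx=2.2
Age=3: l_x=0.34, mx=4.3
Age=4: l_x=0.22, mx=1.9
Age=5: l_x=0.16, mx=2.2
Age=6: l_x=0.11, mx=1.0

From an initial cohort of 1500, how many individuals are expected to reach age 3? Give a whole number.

Expected survivors = N0 · l_3 = 1500 × 0.34 = 510 → 510

510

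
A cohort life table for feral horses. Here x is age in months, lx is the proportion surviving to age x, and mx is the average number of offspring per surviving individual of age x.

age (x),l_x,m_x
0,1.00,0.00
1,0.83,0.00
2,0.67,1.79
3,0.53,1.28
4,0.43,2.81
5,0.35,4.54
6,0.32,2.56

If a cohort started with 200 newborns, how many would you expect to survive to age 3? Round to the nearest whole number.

106

Expected survivors = N0 · l_3 = 200 × 0.53 = 106 → 106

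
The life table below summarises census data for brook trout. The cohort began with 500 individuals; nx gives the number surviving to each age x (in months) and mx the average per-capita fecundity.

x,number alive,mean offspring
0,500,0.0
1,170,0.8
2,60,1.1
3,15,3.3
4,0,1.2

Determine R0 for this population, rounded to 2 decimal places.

lx = nx/n0 = nx/500: 1, 0.34, 0.12, 0.03, 0
lx·mx by age: 0, 0.272, 0.132, 0.099, 0
R0 = Σ lx·mx = 0.503 → 0.50

0.50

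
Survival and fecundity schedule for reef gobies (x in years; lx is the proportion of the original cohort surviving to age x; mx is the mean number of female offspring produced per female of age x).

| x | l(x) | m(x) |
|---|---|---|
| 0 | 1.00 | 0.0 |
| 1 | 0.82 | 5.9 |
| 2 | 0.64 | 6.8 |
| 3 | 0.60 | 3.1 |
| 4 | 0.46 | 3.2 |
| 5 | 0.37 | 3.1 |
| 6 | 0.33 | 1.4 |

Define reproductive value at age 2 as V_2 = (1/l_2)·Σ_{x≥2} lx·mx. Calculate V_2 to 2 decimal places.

lx·mx for x ≥ 2: 4.352, 1.86, 1.472, 1.147, 0.462 → sum = 9.293
V_2 = 9.293 / l_2 = 9.293 / 0.64 = 14.520313… → 14.52

14.52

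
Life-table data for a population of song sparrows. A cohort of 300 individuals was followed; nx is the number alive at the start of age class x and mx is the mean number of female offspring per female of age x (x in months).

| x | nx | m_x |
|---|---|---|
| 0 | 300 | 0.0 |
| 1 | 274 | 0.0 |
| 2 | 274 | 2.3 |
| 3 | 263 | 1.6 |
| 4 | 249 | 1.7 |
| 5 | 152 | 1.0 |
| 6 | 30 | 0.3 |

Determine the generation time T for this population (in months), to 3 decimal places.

3.076

lx = nx/n0 = nx/300: 1, 0.91333…, 0.91333…, 0.87667…, 0.83, 0.50667…, 0.1
lx·mx: 0, 0, 2.100667…, 1.402667…, 1.411, 0.506667…, 0.03 → R0 = 5.451…
x·lx·mx: 0, 0, 4.201333…, 4.208…, 5.644, 2.533333…, 0.18 → Σ = 16.766667…
T = 16.766667… / 5.451… = 3.075888… → 3.076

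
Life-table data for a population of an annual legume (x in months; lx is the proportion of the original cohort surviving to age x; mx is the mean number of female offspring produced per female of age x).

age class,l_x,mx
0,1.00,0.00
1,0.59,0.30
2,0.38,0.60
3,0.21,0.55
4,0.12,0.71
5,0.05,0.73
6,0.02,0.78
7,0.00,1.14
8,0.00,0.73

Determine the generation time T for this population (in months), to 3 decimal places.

lx·mx: 0, 0.177, 0.228, 0.1155, 0.0852, 0.0365, 0.0156, 0, 0 → R0 = 0.6578
x·lx·mx: 0, 0.177, 0.456, 0.3465, 0.3408, 0.1825, 0.0936, 0, 0 → Σ = 1.5964
T = 1.5964 / 0.6578 = 2.426877… → 2.427

2.427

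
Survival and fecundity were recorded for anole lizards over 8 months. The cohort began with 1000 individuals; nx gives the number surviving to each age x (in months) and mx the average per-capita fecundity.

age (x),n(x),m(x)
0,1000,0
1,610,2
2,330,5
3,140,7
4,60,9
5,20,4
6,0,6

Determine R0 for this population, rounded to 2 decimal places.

lx = nx/n0 = nx/1000: 1, 0.61, 0.33, 0.14, 0.06, 0.02, 0
lx·mx by age: 0, 1.22, 1.65, 0.98, 0.54, 0.08, 0
R0 = Σ lx·mx = 4.47 → 4.47

4.47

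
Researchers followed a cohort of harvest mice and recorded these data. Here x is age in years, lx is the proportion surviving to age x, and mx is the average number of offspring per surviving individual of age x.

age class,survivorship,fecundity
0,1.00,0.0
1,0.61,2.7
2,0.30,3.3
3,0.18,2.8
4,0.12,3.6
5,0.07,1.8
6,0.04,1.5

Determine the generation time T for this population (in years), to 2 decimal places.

2.09

lx·mx: 0, 1.647, 0.99, 0.504, 0.432, 0.126, 0.06 → R0 = 3.759
x·lx·mx: 0, 1.647, 1.98, 1.512, 1.728, 0.63, 0.36 → Σ = 7.857
T = 7.857 / 3.759 = 2.090184… → 2.09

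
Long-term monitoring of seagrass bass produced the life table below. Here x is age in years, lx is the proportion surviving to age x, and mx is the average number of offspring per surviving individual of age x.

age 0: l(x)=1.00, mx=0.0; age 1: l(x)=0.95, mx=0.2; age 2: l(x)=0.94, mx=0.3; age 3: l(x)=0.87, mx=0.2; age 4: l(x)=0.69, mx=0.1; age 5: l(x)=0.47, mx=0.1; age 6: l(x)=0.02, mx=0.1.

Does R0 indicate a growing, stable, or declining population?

R0 = Σ lx·mx = 0 + 0.19 + 0.282 + 0.174 + 0.069 + 0.047 + 0.002 = 0.764
R0 < 1, so the population is declining.

declining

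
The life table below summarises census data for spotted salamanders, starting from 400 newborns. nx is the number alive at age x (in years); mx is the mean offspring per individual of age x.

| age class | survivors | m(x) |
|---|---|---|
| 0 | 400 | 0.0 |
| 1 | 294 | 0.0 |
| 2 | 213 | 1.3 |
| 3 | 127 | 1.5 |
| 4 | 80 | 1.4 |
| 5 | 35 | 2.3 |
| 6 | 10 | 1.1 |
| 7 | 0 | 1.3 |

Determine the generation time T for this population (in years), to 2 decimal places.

lx = nx/n0 = nx/400: 1, 0.735, 0.5325, 0.3175, 0.2, 0.0875, 0.025, 0
lx·mx: 0, 0, 0.69225, 0.47625, 0.28, 0.20125, 0.0275, 0 → R0 = 1.67725
x·lx·mx: 0, 0, 1.3845, 1.42875, 1.12, 1.00625, 0.165, 0 → Σ = 5.1045
T = 5.1045 / 1.67725 = 3.043375… → 3.04

3.04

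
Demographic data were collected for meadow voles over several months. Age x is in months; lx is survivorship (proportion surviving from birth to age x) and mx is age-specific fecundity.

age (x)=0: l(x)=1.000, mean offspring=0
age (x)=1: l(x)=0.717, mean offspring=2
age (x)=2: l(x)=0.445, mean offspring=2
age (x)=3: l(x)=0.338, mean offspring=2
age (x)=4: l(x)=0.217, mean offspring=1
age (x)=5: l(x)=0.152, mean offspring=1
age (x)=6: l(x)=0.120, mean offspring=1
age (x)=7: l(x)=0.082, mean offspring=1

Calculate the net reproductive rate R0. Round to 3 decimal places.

lx·mx by age: 0, 1.434, 0.89, 0.676, 0.217, 0.152, 0.12, 0.082
R0 = Σ lx·mx = 3.571 → 3.571

3.571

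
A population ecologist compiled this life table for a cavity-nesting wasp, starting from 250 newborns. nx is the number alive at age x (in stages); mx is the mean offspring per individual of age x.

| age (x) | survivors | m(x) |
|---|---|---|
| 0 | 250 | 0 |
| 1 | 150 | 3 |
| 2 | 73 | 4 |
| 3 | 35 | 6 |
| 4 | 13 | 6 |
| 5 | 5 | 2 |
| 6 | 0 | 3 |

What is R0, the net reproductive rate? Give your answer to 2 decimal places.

4.16

lx = nx/n0 = nx/250: 1, 0.6, 0.292, 0.14, 0.052, 0.02, 0
lx·mx by age: 0, 1.8, 1.168, 0.84, 0.312, 0.04, 0
R0 = Σ lx·mx = 4.16 → 4.16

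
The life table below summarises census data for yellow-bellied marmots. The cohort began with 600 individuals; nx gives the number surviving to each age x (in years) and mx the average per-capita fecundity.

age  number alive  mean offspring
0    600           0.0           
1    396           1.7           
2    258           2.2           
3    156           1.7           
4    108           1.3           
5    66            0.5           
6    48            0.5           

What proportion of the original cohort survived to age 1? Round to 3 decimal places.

0.660

l_1 = n_1/n_0 = 396/600 = 0.66 → 0.660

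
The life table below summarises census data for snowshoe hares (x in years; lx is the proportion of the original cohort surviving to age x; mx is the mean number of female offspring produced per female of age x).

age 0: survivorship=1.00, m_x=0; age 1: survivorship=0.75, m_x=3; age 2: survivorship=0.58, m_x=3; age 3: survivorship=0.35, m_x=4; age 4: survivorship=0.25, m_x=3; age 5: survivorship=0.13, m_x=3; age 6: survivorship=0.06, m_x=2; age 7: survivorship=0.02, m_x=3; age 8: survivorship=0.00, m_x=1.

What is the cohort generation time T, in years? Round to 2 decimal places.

lx·mx: 0, 2.25, 1.74, 1.4, 0.75, 0.39, 0.12, 0.06, 0 → R0 = 6.71
x·lx·mx: 0, 2.25, 3.48, 4.2, 3, 1.95, 0.72, 0.42, 0 → Σ = 16.02
T = 16.02 / 6.71 = 2.387481… → 2.39

2.39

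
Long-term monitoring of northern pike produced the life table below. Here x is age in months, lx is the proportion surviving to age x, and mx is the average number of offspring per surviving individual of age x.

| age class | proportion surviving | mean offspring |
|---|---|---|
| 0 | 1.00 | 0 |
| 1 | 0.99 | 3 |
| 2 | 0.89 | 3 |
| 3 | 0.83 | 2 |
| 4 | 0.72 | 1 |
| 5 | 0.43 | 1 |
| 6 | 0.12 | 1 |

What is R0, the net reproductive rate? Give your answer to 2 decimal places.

lx·mx by age: 0, 2.97, 2.67, 1.66, 0.72, 0.43, 0.12
R0 = Σ lx·mx = 8.57 → 8.57

8.57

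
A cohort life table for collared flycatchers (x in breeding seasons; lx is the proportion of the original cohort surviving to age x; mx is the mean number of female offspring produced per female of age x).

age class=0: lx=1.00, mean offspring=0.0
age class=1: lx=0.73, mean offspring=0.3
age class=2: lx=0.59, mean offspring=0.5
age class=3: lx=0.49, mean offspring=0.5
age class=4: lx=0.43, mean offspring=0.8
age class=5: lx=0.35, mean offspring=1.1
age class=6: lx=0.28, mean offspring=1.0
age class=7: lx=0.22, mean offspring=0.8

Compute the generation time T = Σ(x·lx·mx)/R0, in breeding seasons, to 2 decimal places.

3.99

lx·mx: 0, 0.219, 0.295, 0.245, 0.344, 0.385, 0.28, 0.176 → R0 = 1.944
x·lx·mx: 0, 0.219, 0.59, 0.735, 1.376, 1.925, 1.68, 1.232 → Σ = 7.757
T = 7.757 / 1.944 = 3.990226… → 3.99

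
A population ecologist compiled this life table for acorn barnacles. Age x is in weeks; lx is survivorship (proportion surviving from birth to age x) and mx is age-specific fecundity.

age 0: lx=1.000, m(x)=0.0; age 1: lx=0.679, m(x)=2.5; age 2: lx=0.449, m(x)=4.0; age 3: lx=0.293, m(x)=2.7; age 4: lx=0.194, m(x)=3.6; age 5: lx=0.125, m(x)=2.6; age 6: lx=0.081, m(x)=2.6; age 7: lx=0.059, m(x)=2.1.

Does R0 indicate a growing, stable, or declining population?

R0 = Σ lx·mx = 0 + 1.6975 + 1.796 + 0.7911 + 0.6984 + 0.325 + 0.2106 + 0.1239 = 5.6425
R0 > 1, so the population is growing.

growing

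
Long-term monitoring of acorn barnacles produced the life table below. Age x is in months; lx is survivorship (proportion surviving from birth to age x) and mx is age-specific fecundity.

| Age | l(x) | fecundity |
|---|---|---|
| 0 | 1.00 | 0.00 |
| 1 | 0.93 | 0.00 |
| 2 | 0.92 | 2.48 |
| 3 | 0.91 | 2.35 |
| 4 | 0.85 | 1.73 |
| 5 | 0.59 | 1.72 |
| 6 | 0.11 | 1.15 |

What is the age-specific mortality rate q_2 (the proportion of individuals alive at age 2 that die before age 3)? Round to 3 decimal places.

0.011

q_2 = (l_2 − l_3) / l_2 = (0.92 − 0.91) / 0.92
     = 0.01 / 0.92 = 0.01087… → 0.011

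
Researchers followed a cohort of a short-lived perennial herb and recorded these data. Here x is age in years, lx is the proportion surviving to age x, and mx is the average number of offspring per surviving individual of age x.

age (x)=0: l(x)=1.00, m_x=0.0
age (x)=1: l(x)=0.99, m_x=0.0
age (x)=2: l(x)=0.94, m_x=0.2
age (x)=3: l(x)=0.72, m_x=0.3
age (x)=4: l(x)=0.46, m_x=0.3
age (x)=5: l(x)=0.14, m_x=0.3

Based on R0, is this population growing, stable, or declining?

declining

R0 = Σ lx·mx = 0 + 0 + 0.188 + 0.216 + 0.138 + 0.042 = 0.584
R0 < 1, so the population is declining.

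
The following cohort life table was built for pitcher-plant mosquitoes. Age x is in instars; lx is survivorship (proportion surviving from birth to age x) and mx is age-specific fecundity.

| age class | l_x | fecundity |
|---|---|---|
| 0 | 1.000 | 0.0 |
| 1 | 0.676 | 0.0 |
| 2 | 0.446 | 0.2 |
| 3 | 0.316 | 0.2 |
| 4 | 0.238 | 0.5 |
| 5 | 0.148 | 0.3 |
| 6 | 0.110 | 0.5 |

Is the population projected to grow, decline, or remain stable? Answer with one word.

R0 = Σ lx·mx = 0 + 0 + 0.0892 + 0.0632 + 0.119 + 0.0444 + 0.055 = 0.3708
R0 < 1, so the population is declining.

declining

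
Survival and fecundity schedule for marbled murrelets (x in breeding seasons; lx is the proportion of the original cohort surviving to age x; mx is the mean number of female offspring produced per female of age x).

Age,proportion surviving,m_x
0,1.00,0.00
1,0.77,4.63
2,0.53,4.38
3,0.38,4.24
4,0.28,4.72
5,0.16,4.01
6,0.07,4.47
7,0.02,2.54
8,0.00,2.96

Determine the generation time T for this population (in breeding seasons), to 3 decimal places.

2.419

lx·mx: 0, 3.5651, 2.3214, 1.6112, 1.3216, 0.6416, 0.3129, 0.0508, 0 → R0 = 9.8246
x·lx·mx: 0, 3.5651, 4.6428, 4.8336, 5.2864, 3.208, 1.8774, 0.3556, 0 → Σ = 23.7689
T = 23.7689 / 9.8246 = 2.419325… → 2.419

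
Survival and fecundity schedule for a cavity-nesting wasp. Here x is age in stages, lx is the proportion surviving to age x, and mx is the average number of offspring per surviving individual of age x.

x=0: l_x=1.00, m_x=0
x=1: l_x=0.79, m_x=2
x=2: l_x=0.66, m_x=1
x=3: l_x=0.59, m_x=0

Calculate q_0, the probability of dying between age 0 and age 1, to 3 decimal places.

0.210

q_0 = (l_0 − l_1) / l_0 = (1 − 0.79) / 1
     = 0.21 / 1 = 0.21 → 0.210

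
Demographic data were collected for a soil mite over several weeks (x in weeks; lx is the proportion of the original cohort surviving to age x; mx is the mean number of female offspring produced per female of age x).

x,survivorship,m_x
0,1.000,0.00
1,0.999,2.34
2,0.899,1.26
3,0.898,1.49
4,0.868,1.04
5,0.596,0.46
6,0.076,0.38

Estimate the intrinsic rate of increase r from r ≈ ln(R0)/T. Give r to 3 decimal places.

R0 = Σ lx·mx = 0 + 2.33766 + 1.13274 + 1.33802 + 0.90272 + 0.27416 + 0.02888 = 6.01418
Σ x·lx·mx = 13.77216; T = 13.77216/6.01418 = 2.28995…
r ≈ ln(R0)/T = ln(6.01418)/2.28995… = 0.78348… → 0.783

0.783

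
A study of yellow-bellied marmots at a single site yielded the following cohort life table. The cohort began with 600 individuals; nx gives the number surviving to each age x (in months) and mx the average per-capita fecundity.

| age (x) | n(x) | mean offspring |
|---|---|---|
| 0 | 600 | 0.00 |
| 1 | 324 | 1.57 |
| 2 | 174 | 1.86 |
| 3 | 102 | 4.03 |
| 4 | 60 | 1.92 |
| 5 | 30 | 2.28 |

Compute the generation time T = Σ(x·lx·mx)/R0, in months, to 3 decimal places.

lx = nx/n0 = nx/600: 1, 0.54, 0.29, 0.17, 0.1, 0.05
lx·mx: 0, 0.8478, 0.5394, 0.6851, 0.192, 0.114 → R0 = 2.3783
x·lx·mx: 0, 0.8478, 1.0788, 2.0553, 0.768, 0.57 → Σ = 5.3199
T = 5.3199 / 2.3783 = 2.23685… → 2.237

2.237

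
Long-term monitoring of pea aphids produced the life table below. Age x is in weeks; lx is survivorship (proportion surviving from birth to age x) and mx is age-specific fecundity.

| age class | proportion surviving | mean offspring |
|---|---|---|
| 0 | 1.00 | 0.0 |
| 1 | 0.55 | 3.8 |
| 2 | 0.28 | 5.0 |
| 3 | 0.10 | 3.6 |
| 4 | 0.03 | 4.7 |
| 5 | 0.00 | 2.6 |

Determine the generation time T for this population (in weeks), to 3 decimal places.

1.637

lx·mx: 0, 2.09, 1.4, 0.36, 0.141, 0 → R0 = 3.991
x·lx·mx: 0, 2.09, 2.8, 1.08, 0.564, 0 → Σ = 6.534
T = 6.534 / 3.991 = 1.637184… → 1.637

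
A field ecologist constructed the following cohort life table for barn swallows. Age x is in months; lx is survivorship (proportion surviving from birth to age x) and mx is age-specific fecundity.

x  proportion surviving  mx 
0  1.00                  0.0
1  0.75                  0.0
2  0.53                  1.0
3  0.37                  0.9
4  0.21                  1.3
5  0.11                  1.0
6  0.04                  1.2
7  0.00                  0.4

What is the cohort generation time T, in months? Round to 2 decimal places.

3.08

lx·mx: 0, 0, 0.53, 0.333, 0.273, 0.11, 0.048, 0 → R0 = 1.294
x·lx·mx: 0, 0, 1.06, 0.999, 1.092, 0.55, 0.288, 0 → Σ = 3.989
T = 3.989 / 1.294 = 3.082689… → 3.08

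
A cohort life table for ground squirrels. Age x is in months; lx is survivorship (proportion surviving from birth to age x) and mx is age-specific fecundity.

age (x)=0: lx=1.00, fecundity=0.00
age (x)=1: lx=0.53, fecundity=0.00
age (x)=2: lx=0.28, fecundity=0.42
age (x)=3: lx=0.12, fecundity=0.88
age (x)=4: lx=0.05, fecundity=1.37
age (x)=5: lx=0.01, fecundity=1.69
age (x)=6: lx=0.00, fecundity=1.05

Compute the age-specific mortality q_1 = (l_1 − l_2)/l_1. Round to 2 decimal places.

0.47

q_1 = (l_1 − l_2) / l_1 = (0.53 − 0.28) / 0.53
     = 0.25 / 0.53 = 0.471698… → 0.47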